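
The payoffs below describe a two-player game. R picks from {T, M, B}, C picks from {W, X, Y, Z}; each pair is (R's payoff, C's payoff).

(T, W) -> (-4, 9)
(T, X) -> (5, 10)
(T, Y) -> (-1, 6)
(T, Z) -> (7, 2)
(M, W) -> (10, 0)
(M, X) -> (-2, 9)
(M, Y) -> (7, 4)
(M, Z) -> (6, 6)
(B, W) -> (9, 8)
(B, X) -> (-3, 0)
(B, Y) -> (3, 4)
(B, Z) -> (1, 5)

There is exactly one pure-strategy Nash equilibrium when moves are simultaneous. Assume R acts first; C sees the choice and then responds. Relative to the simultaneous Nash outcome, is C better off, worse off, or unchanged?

worse off

Backward induction with R moving first.
- T: BR = X, leader payoff 5.
- M: BR = X, leader payoff -2.
- B: BR = W, leader payoff 9.
Among 5, -2, 9, the best is 9 at B. Subgame-perfect outcome: (B, W) with payoffs (9, 8).
Now find the simultaneous Nash equilibrium.
R's best replies: W→M; X→T; Y→M; Z→T.
C's best replies: T→X; M→X; B→W.
Only (T, X) has each player best-responding; Nash payoffs (5, 10).
C earns 8 sequentially versus 10 at the Nash outcome: worse off.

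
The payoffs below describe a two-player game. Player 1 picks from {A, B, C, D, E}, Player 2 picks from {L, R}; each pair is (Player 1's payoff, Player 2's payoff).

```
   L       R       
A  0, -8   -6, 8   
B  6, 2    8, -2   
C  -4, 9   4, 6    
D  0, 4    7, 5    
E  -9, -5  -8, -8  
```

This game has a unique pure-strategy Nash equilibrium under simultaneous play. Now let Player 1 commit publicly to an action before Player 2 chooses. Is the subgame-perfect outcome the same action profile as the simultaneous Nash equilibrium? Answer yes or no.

no

Backward induction with Player 1 moving first.
- A → Player 2 plays R (best of -8, 8); Player 1 gets -6.
- B → Player 2 plays L (best of 2, -2); Player 1 gets 6.
- C → Player 2 plays L (best of 9, 6); Player 1 gets -4.
- D → Player 2 plays R (best of 4, 5); Player 1 gets 7.
- E → Player 2 plays L (best of -5, -8); Player 1 gets -9.
Player 1's induced payoffs are -6, 6, -4, 7, -9, so Player 1 commits to D. Subgame-perfect outcome: (D, R) with payoffs (7, 5).
Under simultaneous play:
Player 1's best replies: L→B; R→B.
Player 2's best replies: A→R; B→L; C→L; D→R; E→L.
Only (B, L) has each player best-responding; Nash payoffs (6, 2).
Sequential outcome (D, R) differs from the Nash profile (B, L).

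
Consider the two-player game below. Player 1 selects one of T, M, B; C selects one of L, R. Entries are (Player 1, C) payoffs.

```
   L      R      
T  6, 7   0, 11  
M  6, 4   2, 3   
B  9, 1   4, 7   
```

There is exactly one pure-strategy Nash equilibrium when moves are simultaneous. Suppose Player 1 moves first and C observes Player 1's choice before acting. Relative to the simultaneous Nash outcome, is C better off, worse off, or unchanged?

worse off

Backward induction with Player 1 moving first.
- T: BR = R, leader payoff 0.
- M: BR = L, leader payoff 6.
- B: BR = R, leader payoff 4.
Among 0, 6, 4, the best is 6 at M. Subgame-perfect outcome: (M, L) with payoffs (6, 4).
For the simultaneous game, intersect best replies.
Player 1's best replies: L→B; R→B.
C's best replies: T→R; M→L; B→R.
The unique mutual best reply is (B, R), giving (4, 7).
C earns 4 sequentially versus 7 at the Nash outcome: worse off.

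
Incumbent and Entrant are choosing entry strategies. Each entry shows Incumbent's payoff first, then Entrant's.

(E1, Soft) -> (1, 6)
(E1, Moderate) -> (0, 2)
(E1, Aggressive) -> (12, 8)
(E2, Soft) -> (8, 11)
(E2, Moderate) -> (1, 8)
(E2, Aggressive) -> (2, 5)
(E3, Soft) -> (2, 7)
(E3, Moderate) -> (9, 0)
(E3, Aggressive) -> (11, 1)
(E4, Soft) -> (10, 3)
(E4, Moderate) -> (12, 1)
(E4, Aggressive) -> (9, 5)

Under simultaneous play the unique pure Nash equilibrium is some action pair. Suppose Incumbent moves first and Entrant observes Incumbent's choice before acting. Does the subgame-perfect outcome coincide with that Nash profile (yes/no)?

yes

Work backward from Entrant's decision.
- E1 → Entrant plays Aggressive (best of 6, 2, 8); Incumbent gets 12.
- E2 → Entrant plays Soft (best of 11, 8, 5); Incumbent gets 8.
- E3 → Entrant plays Soft (best of 7, 0, 1); Incumbent gets 2.
- E4 → Entrant plays Aggressive (best of 3, 1, 5); Incumbent gets 9.
Incumbent's induced payoffs are 12, 8, 2, 9, so Incumbent commits to E1. Subgame-perfect outcome: (E1, Aggressive) with payoffs (12, 8).
For the simultaneous game, intersect best replies.
Incumbent's best replies: Soft→E4; Moderate→E4; Aggressive→E1.
Entrant's best replies: E1→Aggressive; E2→Soft; E3→Soft; E4→Aggressive.
Only (E1, Aggressive) has each player best-responding; Nash payoffs (12, 8).
Sequential outcome (E1, Aggressive) coincides with the Nash profile (E1, Aggressive).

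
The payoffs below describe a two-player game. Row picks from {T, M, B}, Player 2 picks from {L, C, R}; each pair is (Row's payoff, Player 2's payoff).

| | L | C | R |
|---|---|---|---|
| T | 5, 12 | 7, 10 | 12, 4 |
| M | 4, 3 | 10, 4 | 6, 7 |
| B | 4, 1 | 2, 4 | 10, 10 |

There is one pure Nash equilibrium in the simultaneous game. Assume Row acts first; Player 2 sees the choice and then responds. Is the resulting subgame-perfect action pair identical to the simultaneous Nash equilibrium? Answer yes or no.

Backward induction with Row moving first.
- T: Player 2 compares 12, 10, 4 and picks L; Row would get 5.
- M: Player 2 compares 3, 4, 7 and picks R; Row would get 6.
- B: Player 2 compares 1, 4, 10 and picks R; Row would get 10.
Row's induced payoffs are 5, 6, 10, so Row commits to B. Subgame-perfect outcome: (B, R) with payoffs (10, 10).
For the simultaneous game, intersect best replies.
Row's best replies: L→T; C→M; R→T.
Player 2's best replies: T→L; M→R; B→R.
Only (T, L) has each player best-responding; Nash payoffs (5, 12).
Sequential outcome (B, R) differs from the Nash profile (T, L).

no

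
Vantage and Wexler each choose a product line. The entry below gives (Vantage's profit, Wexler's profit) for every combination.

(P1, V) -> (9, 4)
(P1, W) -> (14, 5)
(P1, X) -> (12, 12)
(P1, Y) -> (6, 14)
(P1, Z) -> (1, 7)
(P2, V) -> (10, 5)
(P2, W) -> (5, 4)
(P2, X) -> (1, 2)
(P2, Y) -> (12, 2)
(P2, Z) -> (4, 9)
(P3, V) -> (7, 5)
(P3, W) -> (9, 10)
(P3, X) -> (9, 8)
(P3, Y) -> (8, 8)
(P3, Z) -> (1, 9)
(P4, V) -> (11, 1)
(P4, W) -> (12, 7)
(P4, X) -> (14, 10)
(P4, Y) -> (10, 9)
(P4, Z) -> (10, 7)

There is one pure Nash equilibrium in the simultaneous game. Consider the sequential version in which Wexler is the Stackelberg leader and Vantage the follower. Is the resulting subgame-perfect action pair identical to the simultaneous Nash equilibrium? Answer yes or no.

yes

Vantage best-responds to each possible Wexler move:
- V: BR = P4, leader payoff 1.
- W: BR = P1, leader payoff 5.
- X: BR = P4, leader payoff 10.
- Y: BR = P2, leader payoff 2.
- Z: BR = P4, leader payoff 7.
Among 1, 5, 10, 2, 7, the best is 10 at X. Subgame-perfect outcome: (P4, X) with payoffs (14, 10).
For the simultaneous game, intersect best replies.
Vantage's best replies: V→P4; W→P1; X→P4; Y→P2; Z→P4.
Wexler's best replies: P1→Y; P2→Z; P3→W; P4→X.
Only (P4, X) has each player best-responding; Nash payoffs (14, 10).
Sequential outcome (P4, X) coincides with the Nash profile (P4, X).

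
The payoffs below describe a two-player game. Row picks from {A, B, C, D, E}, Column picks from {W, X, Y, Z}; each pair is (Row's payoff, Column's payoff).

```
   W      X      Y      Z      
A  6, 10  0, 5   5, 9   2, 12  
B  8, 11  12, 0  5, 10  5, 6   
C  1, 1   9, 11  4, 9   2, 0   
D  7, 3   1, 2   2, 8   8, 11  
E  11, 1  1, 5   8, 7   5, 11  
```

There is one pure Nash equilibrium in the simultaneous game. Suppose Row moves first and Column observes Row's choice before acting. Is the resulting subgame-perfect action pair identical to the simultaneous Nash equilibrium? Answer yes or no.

no

Solve by backward induction (Row leads).
- A → Column plays Z (best of 10, 5, 9, 12); Row gets 2.
- B → Column plays W (best of 11, 0, 10, 6); Row gets 8.
- C → Column plays X (best of 1, 11, 9, 0); Row gets 9.
- D → Column plays Z (best of 3, 2, 8, 11); Row gets 8.
- E → Column plays Z (best of 1, 5, 7, 11); Row gets 5.
Maximizing over 2, 8, 9, 8, 5, Row chooses C. Subgame-perfect outcome: (C, X) with payoffs (9, 11).
For the simultaneous game, intersect best replies.
Row's best replies: W→E; X→B; Y→E; Z→D.
Column's best replies: A→Z; B→W; C→X; D→Z; E→Z.
Only (D, Z) has each player best-responding; Nash payoffs (8, 11).
Sequential outcome (C, X) differs from the Nash profile (D, Z).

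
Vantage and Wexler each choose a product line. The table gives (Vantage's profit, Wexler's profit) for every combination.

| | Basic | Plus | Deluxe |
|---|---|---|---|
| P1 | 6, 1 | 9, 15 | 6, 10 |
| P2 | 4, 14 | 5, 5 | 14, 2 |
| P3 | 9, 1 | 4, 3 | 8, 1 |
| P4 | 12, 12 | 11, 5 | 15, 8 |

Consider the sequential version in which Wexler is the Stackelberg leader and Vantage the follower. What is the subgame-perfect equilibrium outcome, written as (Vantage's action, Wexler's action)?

Solve by backward induction (Wexler leads).
- Basic: BR = P4, leader payoff 12.
- Plus: BR = P4, leader payoff 5.
- Deluxe: BR = P4, leader payoff 8.
Wexler's induced payoffs are 12, 5, 8, so Wexler commits to Basic. Subgame-perfect outcome: (P4, Basic) with payoffs (12, 12).

(P4, Basic)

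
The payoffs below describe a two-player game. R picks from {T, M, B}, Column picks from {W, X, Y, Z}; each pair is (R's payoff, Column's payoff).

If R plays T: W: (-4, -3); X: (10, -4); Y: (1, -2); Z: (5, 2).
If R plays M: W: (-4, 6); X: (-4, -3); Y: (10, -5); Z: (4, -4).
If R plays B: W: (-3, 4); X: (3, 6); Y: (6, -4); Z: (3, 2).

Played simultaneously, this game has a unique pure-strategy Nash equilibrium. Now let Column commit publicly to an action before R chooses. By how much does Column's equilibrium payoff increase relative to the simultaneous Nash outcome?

2

Solve by backward induction (Column leads).
- W → R plays B (best of -4, -4, -3); Column gets 4.
- X → R plays T (best of 10, -4, 3); Column gets -4.
- Y → R plays M (best of 1, 10, 6); Column gets -5.
- Z → R plays T (best of 5, 4, 3); Column gets 2.
Column's induced payoffs are 4, -4, -5, 2, so Column commits to W. Subgame-perfect outcome: (B, W) with payoffs (-3, 4).
Under simultaneous play:
R's best replies: W→B; X→T; Y→M; Z→T.
Column's best replies: T→Z; M→W; B→X.
The unique mutual best reply is (T, Z), giving (5, 2).
Column's commitment gain: 4 − 2 = 2.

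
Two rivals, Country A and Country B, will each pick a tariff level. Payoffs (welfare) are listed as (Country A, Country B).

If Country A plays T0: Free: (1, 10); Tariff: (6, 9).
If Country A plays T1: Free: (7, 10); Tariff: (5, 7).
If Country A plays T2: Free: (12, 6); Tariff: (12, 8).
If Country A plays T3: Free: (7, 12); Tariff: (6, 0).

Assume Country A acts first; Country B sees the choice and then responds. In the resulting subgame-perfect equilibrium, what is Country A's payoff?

12

Solve by backward induction (Country A leads).
- T0 → Country B plays Free (best of 10, 9); Country A gets 1.
- T1 → Country B plays Free (best of 10, 7); Country A gets 7.
- T2 → Country B plays Tariff (best of 6, 8); Country A gets 12.
- T3 → Country B plays Free (best of 12, 0); Country A gets 7.
Among 1, 7, 12, 7, the best is 12 at T2. Subgame-perfect outcome: (T2, Tariff) with payoffs (12, 8).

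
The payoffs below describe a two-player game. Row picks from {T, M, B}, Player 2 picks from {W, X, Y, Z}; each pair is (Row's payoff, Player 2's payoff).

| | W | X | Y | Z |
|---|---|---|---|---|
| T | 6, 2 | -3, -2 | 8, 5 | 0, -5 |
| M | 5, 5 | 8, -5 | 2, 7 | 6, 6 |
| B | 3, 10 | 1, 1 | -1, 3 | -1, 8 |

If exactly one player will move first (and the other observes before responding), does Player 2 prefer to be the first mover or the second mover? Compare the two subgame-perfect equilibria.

If Row leads: Player 2's best replies are T→Y, M→Y, B→W; Row's induced payoffs 8, 2, 3; outcome (T, Y), payoffs (8, 5).
If Player 2 leads: Row's best replies are W→T, X→M, Y→T, Z→M; Player 2's induced payoffs 2, -5, 5, 6; outcome (M, Z), payoffs (6, 6).
Player 2 gets 6 moving first and 5 moving second, so Player 2 prefers to move first.

first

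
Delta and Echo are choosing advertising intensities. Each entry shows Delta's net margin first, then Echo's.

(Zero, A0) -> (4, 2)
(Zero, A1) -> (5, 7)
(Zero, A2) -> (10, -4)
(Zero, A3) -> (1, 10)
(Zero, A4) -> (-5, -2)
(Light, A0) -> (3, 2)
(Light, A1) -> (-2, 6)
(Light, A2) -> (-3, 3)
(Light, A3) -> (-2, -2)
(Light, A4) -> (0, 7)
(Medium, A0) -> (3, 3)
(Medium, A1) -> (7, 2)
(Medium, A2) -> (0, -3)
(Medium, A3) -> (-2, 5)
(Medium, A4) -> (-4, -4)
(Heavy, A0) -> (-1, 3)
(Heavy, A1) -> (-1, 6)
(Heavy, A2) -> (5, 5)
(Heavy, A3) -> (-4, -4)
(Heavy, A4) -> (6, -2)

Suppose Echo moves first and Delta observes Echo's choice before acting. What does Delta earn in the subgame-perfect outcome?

1

Delta best-responds to each possible Echo move:
- A0: BR = Zero, leader payoff 2.
- A1: BR = Medium, leader payoff 2.
- A2: BR = Zero, leader payoff -4.
- A3: BR = Zero, leader payoff 10.
- A4: BR = Heavy, leader payoff -2.
Echo's induced payoffs are 2, 2, -4, 10, -2, so Echo commits to A3. Subgame-perfect outcome: (Zero, A3) with payoffs (1, 10).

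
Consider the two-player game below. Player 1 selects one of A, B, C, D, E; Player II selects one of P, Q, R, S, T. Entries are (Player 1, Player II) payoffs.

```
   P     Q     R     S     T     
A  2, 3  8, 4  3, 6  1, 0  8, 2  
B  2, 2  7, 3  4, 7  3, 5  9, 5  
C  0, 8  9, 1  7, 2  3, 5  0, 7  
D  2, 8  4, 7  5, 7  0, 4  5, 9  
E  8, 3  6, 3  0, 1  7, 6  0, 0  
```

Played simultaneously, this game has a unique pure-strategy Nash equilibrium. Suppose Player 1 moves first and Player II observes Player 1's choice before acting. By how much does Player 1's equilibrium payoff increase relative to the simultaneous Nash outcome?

0

Player II best-responds to each possible Player 1 move:
- A: BR = R, leader payoff 3.
- B: BR = R, leader payoff 4.
- C: BR = P, leader payoff 0.
- D: BR = T, leader payoff 5.
- E: BR = S, leader payoff 7.
Among 3, 4, 0, 5, 7, the best is 7 at E. Subgame-perfect outcome: (E, S) with payoffs (7, 6).
Now find the simultaneous Nash equilibrium.
Player 1's best replies: P→E; Q→C; R→C; S→E; T→B.
Player II's best replies: A→R; B→R; C→P; D→T; E→S.
Only (E, S) has each player best-responding; Nash payoffs (7, 6).
Player 1's commitment gain: 7 − 7 = 0.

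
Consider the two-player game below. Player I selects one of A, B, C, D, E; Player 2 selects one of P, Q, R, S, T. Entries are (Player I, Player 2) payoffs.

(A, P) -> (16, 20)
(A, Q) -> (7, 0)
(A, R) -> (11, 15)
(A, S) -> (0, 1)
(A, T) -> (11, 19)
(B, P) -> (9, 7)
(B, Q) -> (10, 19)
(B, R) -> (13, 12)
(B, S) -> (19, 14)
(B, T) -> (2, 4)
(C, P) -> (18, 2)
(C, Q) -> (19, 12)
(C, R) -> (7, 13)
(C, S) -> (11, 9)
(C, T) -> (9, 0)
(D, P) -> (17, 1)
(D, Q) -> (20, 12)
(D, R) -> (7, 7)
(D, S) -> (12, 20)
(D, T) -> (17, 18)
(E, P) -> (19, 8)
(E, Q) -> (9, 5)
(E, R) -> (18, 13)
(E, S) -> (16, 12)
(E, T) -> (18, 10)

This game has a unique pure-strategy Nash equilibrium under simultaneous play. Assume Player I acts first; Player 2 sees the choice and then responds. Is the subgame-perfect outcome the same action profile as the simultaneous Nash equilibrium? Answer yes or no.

yes

Backward induction with Player I moving first.
- A: Player 2 compares 20, 0, 15, 1, 19 and picks P; Player I would get 16.
- B: Player 2 compares 7, 19, 12, 14, 4 and picks Q; Player I would get 10.
- C: Player 2 compares 2, 12, 13, 9, 0 and picks R; Player I would get 7.
- D: Player 2 compares 1, 12, 7, 20, 18 and picks S; Player I would get 12.
- E: Player 2 compares 8, 5, 13, 12, 10 and picks R; Player I would get 18.
Player I's induced payoffs are 16, 10, 7, 12, 18, so Player I commits to E. Subgame-perfect outcome: (E, R) with payoffs (18, 13).
Now find the simultaneous Nash equilibrium.
Player I's best replies: P→E; Q→D; R→E; S→B; T→E.
Player 2's best replies: A→P; B→Q; C→R; D→S; E→R.
The unique mutual best reply is (E, R), giving (18, 13).
Sequential outcome (E, R) coincides with the Nash profile (E, R).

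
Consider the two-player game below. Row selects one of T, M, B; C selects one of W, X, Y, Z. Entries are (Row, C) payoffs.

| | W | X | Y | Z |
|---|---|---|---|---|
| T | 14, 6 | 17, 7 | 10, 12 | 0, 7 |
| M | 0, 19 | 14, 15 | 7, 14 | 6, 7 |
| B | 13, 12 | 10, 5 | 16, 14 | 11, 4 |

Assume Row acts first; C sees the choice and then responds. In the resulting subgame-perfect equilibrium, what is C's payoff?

14

Solve by backward induction (Row leads).
- T: C compares 6, 7, 12, 7 and picks Y; Row would get 10.
- M: C compares 19, 15, 14, 7 and picks W; Row would get 0.
- B: C compares 12, 5, 14, 4 and picks Y; Row would get 16.
Among 10, 0, 16, the best is 16 at B. Subgame-perfect outcome: (B, Y) with payoffs (16, 14).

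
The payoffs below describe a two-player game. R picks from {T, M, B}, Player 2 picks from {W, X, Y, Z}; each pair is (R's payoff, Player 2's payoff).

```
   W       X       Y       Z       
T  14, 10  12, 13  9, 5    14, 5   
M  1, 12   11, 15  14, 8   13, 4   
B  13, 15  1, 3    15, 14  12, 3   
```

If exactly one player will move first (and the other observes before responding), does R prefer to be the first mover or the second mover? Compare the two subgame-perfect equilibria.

If R leads: Player 2's best replies are T→X, M→X, B→W; R's induced payoffs 12, 11, 13; outcome (B, W), payoffs (13, 15).
If Player 2 leads: R's best replies are W→T, X→T, Y→B, Z→T; Player 2's induced payoffs 10, 13, 14, 5; outcome (B, Y), payoffs (15, 14).
R gets 13 moving first and 15 moving second, so R prefers to move second.

second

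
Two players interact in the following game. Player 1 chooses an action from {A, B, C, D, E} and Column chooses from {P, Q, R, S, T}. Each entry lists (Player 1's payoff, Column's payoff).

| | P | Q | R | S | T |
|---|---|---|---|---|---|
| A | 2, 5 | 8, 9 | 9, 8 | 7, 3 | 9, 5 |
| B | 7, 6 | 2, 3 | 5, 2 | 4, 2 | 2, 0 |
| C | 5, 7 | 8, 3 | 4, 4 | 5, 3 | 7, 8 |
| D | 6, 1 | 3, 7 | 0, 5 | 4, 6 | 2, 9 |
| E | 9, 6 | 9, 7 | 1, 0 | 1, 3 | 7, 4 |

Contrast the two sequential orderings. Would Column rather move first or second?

first

If Player 1 leads: Column's best replies are A→Q, B→P, C→T, D→T, E→Q; Player 1's induced payoffs 8, 7, 7, 2, 9; outcome (E, Q), payoffs (9, 7).
If Column leads: Player 1's best replies are P→E, Q→E, R→A, S→A, T→A; Column's induced payoffs 6, 7, 8, 3, 5; outcome (A, R), payoffs (9, 8).
Column gets 8 moving first and 7 moving second, so Column prefers to move first.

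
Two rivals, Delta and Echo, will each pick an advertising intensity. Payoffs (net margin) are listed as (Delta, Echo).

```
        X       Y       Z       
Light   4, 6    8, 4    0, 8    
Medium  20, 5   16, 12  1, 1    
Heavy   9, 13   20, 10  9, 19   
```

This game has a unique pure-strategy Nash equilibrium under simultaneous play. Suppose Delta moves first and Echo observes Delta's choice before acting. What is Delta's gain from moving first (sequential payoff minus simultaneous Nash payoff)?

7

Solve by backward induction (Delta leads).
- Light: BR = Z, leader payoff 0.
- Medium: BR = Y, leader payoff 16.
- Heavy: BR = Z, leader payoff 9.
Delta's induced payoffs are 0, 16, 9, so Delta commits to Medium. Subgame-perfect outcome: (Medium, Y) with payoffs (16, 12).
Now find the simultaneous Nash equilibrium.
Delta's best replies: X→Medium; Y→Heavy; Z→Heavy.
Echo's best replies: Light→Z; Medium→Y; Heavy→Z.
Only (Heavy, Z) has each player best-responding; Nash payoffs (9, 19).
Delta's commitment gain: 16 − 9 = 7.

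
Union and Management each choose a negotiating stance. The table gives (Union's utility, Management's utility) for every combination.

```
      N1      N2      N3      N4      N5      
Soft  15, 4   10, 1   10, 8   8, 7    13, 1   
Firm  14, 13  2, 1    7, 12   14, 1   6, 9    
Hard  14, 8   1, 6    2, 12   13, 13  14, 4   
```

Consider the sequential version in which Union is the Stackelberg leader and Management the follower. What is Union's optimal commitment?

Firm

Management best-responds to each possible Union move:
- Soft → Management plays N3 (best of 4, 1, 8, 7, 1); Union gets 10.
- Firm → Management plays N1 (best of 13, 1, 12, 1, 9); Union gets 14.
- Hard → Management plays N4 (best of 8, 6, 12, 13, 4); Union gets 13.
Maximizing over 10, 14, 13, Union chooses Firm. Subgame-perfect outcome: (Firm, N1) with payoffs (14, 13).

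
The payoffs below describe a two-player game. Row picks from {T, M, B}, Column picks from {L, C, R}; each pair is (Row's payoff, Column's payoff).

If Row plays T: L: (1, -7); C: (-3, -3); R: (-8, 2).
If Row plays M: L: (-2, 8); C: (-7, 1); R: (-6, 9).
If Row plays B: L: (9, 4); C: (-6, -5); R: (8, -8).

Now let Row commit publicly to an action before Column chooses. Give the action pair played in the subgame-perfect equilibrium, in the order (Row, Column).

Solve by backward induction (Row leads).
- T: Column compares -7, -3, 2 and picks R; Row would get -8.
- M: Column compares 8, 1, 9 and picks R; Row would get -6.
- B: Column compares 4, -5, -8 and picks L; Row would get 9.
Maximizing over -8, -6, 9, Row chooses B. Subgame-perfect outcome: (B, L) with payoffs (9, 4).

(B, L)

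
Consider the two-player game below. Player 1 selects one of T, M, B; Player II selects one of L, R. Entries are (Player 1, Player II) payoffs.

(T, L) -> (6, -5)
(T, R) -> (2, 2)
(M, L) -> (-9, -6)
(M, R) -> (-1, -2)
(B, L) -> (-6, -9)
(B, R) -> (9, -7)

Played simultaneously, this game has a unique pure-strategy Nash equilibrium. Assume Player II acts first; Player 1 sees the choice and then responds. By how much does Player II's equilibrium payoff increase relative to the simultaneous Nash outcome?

2

Backward induction with Player II moving first.
- L: BR = T, leader payoff -5.
- R: BR = B, leader payoff -7.
Player II's induced payoffs are -5, -7, so Player II commits to L. Subgame-perfect outcome: (T, L) with payoffs (6, -5).
Under simultaneous play:
Player 1's best replies: L→T; R→B.
Player II's best replies: T→R; M→R; B→R.
Only (B, R) has each player best-responding; Nash payoffs (9, -7).
Player II's commitment gain: -5 − -7 = 2.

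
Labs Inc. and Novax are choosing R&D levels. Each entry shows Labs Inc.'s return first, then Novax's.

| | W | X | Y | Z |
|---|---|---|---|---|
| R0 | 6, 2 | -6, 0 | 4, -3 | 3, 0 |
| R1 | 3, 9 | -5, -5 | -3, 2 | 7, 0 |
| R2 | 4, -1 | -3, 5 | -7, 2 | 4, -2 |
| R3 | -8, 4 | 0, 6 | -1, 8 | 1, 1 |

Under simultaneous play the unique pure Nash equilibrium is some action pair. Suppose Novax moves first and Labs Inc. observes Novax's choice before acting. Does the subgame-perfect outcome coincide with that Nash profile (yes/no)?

Work backward from Labs Inc.'s decision.
- W: Labs Inc. compares 6, 3, 4, -8 and picks R0; Novax would get 2.
- X: Labs Inc. compares -6, -5, -3, 0 and picks R3; Novax would get 6.
- Y: Labs Inc. compares 4, -3, -7, -1 and picks R0; Novax would get -3.
- Z: Labs Inc. compares 3, 7, 4, 1 and picks R1; Novax would get 0.
Novax's induced payoffs are 2, 6, -3, 0, so Novax commits to X. Subgame-perfect outcome: (R3, X) with payoffs (0, 6).
For the simultaneous game, intersect best replies.
Labs Inc.'s best replies: W→R0; X→R3; Y→R0; Z→R1.
Novax's best replies: R0→W; R1→W; R2→X; R3→Y.
Only (R0, W) has each player best-responding; Nash payoffs (6, 2).
Sequential outcome (R3, X) differs from the Nash profile (R0, W).

no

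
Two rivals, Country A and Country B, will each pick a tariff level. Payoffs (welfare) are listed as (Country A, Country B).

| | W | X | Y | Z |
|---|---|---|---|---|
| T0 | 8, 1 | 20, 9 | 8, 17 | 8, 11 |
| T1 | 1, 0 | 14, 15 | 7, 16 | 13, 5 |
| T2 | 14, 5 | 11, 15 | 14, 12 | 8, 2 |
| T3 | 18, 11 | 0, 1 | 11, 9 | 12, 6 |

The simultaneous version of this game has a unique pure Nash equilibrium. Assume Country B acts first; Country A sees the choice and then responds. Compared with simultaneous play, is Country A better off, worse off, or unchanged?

Backward induction with Country B moving first.
- W: BR = T3, leader payoff 11.
- X: BR = T0, leader payoff 9.
- Y: BR = T2, leader payoff 12.
- Z: BR = T1, leader payoff 5.
Country B's induced payoffs are 11, 9, 12, 5, so Country B commits to Y. Subgame-perfect outcome: (T2, Y) with payoffs (14, 12).
Under simultaneous play:
Country A's best replies: W→T3; X→T0; Y→T2; Z→T1.
Country B's best replies: T0→Y; T1→Y; T2→X; T3→W.
The unique mutual best reply is (T3, W), giving (18, 11).
Country A earns 14 sequentially versus 18 at the Nash outcome: worse off.

worse off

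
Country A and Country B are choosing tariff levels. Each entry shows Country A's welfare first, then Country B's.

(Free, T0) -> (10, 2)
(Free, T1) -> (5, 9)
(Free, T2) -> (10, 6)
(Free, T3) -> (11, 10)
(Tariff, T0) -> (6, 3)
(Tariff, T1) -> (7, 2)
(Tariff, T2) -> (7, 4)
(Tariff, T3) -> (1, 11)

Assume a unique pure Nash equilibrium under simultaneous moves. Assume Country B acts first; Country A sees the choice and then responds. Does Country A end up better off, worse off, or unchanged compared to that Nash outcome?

Backward induction with Country B moving first.
- T0 → Country A plays Free (best of 10, 6); Country B gets 2.
- T1 → Country A plays Tariff (best of 5, 7); Country B gets 2.
- T2 → Country A plays Free (best of 10, 7); Country B gets 6.
- T3 → Country A plays Free (best of 11, 1); Country B gets 10.
Among 2, 2, 6, 10, the best is 10 at T3. Subgame-perfect outcome: (Free, T3) with payoffs (11, 10).
For the simultaneous game, intersect best replies.
Country A's best replies: T0→Free; T1→Tariff; T2→Free; T3→Free.
Country B's best replies: Free→T3; Tariff→T3.
The unique mutual best reply is (Free, T3), giving (11, 10).
Country A earns 11 sequentially versus 11 at the Nash outcome: unchanged.

unchanged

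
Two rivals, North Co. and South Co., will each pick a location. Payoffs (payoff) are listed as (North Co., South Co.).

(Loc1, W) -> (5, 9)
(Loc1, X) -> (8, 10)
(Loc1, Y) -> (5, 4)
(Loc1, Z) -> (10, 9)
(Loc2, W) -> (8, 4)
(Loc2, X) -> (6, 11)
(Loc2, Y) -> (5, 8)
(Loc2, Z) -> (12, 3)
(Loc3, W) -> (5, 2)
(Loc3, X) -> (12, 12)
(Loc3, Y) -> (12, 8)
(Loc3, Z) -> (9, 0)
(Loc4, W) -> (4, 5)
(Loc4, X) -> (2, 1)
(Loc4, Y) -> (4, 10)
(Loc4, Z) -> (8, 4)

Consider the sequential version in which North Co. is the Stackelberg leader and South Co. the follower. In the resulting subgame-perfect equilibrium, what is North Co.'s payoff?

12

Work backward from South Co.'s decision.
- Loc1: South Co. compares 9, 10, 4, 9 and picks X; North Co. would get 8.
- Loc2: South Co. compares 4, 11, 8, 3 and picks X; North Co. would get 6.
- Loc3: South Co. compares 2, 12, 8, 0 and picks X; North Co. would get 12.
- Loc4: South Co. compares 5, 1, 10, 4 and picks Y; North Co. would get 4.
North Co.'s induced payoffs are 8, 6, 12, 4, so North Co. commits to Loc3. Subgame-perfect outcome: (Loc3, X) with payoffs (12, 12).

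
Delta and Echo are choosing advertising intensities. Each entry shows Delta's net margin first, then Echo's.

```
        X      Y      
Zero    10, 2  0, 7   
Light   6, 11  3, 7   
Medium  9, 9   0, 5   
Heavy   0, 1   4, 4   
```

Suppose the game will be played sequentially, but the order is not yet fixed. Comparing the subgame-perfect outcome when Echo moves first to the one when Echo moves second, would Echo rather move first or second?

second

If Delta leads: Echo's best replies are Zero→Y, Light→X, Medium→X, Heavy→Y; Delta's induced payoffs 0, 6, 9, 4; outcome (Medium, X), payoffs (9, 9).
If Echo leads: Delta's best replies are X→Zero, Y→Heavy; Echo's induced payoffs 2, 4; outcome (Heavy, Y), payoffs (4, 4).
Echo gets 4 moving first and 9 moving second, so Echo prefers to move second.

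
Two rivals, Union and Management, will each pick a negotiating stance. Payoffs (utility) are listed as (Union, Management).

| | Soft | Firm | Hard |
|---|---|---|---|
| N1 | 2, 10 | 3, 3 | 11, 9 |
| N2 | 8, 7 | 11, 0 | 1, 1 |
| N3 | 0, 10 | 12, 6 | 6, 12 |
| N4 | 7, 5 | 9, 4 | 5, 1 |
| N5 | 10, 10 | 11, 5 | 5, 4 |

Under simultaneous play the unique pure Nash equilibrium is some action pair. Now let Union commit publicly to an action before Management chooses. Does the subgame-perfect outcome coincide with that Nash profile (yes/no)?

yes

Solve by backward induction (Union leads).
- N1: BR = Soft, leader payoff 2.
- N2: BR = Soft, leader payoff 8.
- N3: BR = Hard, leader payoff 6.
- N4: BR = Soft, leader payoff 7.
- N5: BR = Soft, leader payoff 10.
Union's induced payoffs are 2, 8, 6, 7, 10, so Union commits to N5. Subgame-perfect outcome: (N5, Soft) with payoffs (10, 10).
Under simultaneous play:
Union's best replies: Soft→N5; Firm→N3; Hard→N1.
Management's best replies: N1→Soft; N2→Soft; N3→Hard; N4→Soft; N5→Soft.
The unique mutual best reply is (N5, Soft), giving (10, 10).
Sequential outcome (N5, Soft) coincides with the Nash profile (N5, Soft).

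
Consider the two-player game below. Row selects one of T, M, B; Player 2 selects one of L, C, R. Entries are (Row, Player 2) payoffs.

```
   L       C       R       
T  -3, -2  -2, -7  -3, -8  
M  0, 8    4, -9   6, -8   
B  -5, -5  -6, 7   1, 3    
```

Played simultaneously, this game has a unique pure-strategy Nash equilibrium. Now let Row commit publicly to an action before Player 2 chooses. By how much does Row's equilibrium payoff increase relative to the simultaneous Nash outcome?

0

Solve by backward induction (Row leads).
- T: BR = L, leader payoff -3.
- M: BR = L, leader payoff 0.
- B: BR = C, leader payoff -6.
Among -3, 0, -6, the best is 0 at M. Subgame-perfect outcome: (M, L) with payoffs (0, 8).
Under simultaneous play:
Row's best replies: L→M; C→M; R→M.
Player 2's best replies: T→L; M→L; B→C.
The unique mutual best reply is (M, L), giving (0, 8).
Row's commitment gain: 0 − 0 = 0.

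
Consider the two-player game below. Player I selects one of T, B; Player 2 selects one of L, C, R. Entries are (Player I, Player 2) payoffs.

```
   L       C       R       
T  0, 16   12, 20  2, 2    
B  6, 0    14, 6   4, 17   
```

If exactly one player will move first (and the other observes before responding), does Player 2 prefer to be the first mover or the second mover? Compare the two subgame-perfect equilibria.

If Player I leads: Player 2's best replies are T→C, B→R; Player I's induced payoffs 12, 4; outcome (T, C), payoffs (12, 20).
If Player 2 leads: Player I's best replies are L→B, C→B, R→B; Player 2's induced payoffs 0, 6, 17; outcome (B, R), payoffs (4, 17).
Player 2 gets 17 moving first and 20 moving second, so Player 2 prefers to move second.

second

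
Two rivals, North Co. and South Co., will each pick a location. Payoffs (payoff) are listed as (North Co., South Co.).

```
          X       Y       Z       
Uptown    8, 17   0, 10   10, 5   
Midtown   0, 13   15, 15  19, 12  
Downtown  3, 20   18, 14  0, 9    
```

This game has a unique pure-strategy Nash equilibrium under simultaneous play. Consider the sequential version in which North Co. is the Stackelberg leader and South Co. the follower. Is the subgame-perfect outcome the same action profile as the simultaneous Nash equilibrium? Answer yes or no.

no

Backward induction with North Co. moving first.
- Uptown: BR = X, leader payoff 8.
- Midtown: BR = Y, leader payoff 15.
- Downtown: BR = X, leader payoff 3.
Maximizing over 8, 15, 3, North Co. chooses Midtown. Subgame-perfect outcome: (Midtown, Y) with payoffs (15, 15).
For the simultaneous game, intersect best replies.
North Co.'s best replies: X→Uptown; Y→Downtown; Z→Midtown.
South Co.'s best replies: Uptown→X; Midtown→Y; Downtown→X.
Only (Uptown, X) has each player best-responding; Nash payoffs (8, 17).
Sequential outcome (Midtown, Y) differs from the Nash profile (Uptown, X).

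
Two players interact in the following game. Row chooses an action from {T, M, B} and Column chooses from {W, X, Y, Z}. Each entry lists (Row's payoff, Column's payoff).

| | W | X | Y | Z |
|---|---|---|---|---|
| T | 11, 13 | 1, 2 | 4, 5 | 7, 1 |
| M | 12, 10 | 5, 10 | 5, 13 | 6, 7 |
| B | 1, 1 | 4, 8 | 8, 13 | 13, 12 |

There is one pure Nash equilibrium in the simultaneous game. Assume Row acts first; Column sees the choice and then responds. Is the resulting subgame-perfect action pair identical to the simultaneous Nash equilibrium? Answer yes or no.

no

Solve by backward induction (Row leads).
- T: BR = W, leader payoff 11.
- M: BR = Y, leader payoff 5.
- B: BR = Y, leader payoff 8.
Maximizing over 11, 5, 8, Row chooses T. Subgame-perfect outcome: (T, W) with payoffs (11, 13).
Now find the simultaneous Nash equilibrium.
Row's best replies: W→M; X→M; Y→B; Z→B.
Column's best replies: T→W; M→Y; B→Y.
The unique mutual best reply is (B, Y), giving (8, 13).
Sequential outcome (T, W) differs from the Nash profile (B, Y).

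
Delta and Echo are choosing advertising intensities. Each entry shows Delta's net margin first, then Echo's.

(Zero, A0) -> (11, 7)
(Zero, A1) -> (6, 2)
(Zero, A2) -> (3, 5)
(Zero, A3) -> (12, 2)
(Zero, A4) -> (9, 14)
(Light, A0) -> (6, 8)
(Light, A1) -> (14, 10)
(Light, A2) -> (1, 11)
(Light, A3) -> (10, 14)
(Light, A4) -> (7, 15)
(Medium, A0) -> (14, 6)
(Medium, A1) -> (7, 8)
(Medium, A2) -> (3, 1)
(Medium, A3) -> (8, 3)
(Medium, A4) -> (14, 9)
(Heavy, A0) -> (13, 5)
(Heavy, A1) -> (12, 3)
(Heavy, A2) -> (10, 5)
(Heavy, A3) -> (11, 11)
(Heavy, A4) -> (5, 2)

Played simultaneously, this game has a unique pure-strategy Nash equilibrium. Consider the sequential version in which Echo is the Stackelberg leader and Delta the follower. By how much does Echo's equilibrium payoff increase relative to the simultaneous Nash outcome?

Work backward from Delta's decision.
- A0: BR = Medium, leader payoff 6.
- A1: BR = Light, leader payoff 10.
- A2: BR = Heavy, leader payoff 5.
- A3: BR = Zero, leader payoff 2.
- A4: BR = Medium, leader payoff 9.
Maximizing over 6, 10, 5, 2, 9, Echo chooses A1. Subgame-perfect outcome: (Light, A1) with payoffs (14, 10).
Now find the simultaneous Nash equilibrium.
Delta's best replies: A0→Medium; A1→Light; A2→Heavy; A3→Zero; A4→Medium.
Echo's best replies: Zero→A4; Light→A4; Medium→A4; Heavy→A3.
The unique mutual best reply is (Medium, A4), giving (14, 9).
Echo's commitment gain: 10 − 9 = 1.

1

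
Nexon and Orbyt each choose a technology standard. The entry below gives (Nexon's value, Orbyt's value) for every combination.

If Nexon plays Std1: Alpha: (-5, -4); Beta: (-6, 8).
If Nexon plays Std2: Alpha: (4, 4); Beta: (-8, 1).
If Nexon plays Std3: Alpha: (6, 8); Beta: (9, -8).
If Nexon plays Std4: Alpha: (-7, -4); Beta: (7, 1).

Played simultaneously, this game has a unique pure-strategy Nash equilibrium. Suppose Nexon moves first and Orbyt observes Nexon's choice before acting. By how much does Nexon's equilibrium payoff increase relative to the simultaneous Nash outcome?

1

Backward induction with Nexon moving first.
- Std1: BR = Beta, leader payoff -6.
- Std2: BR = Alpha, leader payoff 4.
- Std3: BR = Alpha, leader payoff 6.
- Std4: BR = Beta, leader payoff 7.
Nexon's induced payoffs are -6, 4, 6, 7, so Nexon commits to Std4. Subgame-perfect outcome: (Std4, Beta) with payoffs (7, 1).
Under simultaneous play:
Nexon's best replies: Alpha→Std3; Beta→Std3.
Orbyt's best replies: Std1→Beta; Std2→Alpha; Std3→Alpha; Std4→Beta.
Only (Std3, Alpha) has each player best-responding; Nash payoffs (6, 8).
Nexon's commitment gain: 7 − 6 = 1.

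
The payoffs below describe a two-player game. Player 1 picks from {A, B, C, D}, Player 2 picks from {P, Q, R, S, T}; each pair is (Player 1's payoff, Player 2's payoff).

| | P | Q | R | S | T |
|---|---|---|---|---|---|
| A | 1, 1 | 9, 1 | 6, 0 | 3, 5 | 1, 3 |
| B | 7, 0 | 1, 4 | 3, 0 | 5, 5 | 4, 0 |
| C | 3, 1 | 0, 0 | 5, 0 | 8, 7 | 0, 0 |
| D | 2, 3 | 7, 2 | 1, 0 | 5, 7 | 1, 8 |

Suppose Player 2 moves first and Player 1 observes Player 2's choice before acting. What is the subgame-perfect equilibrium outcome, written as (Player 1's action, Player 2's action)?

(C, S)

Player 1 best-responds to each possible Player 2 move:
- P: Player 1 compares 1, 7, 3, 2 and picks B; Player 2 would get 0.
- Q: Player 1 compares 9, 1, 0, 7 and picks A; Player 2 would get 1.
- R: Player 1 compares 6, 3, 5, 1 and picks A; Player 2 would get 0.
- S: Player 1 compares 3, 5, 8, 5 and picks C; Player 2 would get 7.
- T: Player 1 compares 1, 4, 0, 1 and picks B; Player 2 would get 0.
Player 2's induced payoffs are 0, 1, 0, 7, 0, so Player 2 commits to S. Subgame-perfect outcome: (C, S) with payoffs (8, 7).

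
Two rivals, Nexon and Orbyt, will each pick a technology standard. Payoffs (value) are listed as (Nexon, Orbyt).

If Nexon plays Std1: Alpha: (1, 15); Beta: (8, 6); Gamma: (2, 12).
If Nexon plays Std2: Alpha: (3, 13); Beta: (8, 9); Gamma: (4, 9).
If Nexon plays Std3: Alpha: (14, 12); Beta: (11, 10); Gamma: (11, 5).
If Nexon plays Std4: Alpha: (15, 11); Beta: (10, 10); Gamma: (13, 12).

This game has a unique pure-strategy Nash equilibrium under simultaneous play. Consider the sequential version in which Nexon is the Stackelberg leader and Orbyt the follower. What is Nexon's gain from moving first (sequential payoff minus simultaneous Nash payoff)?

1

Backward induction with Nexon moving first.
- Std1: BR = Alpha, leader payoff 1.
- Std2: BR = Alpha, leader payoff 3.
- Std3: BR = Alpha, leader payoff 14.
- Std4: BR = Gamma, leader payoff 13.
Maximizing over 1, 3, 14, 13, Nexon chooses Std3. Subgame-perfect outcome: (Std3, Alpha) with payoffs (14, 12).
Under simultaneous play:
Nexon's best replies: Alpha→Std4; Beta→Std3; Gamma→Std4.
Orbyt's best replies: Std1→Alpha; Std2→Alpha; Std3→Alpha; Std4→Gamma.
Only (Std4, Gamma) has each player best-responding; Nash payoffs (13, 12).
Nexon's commitment gain: 14 − 13 = 1.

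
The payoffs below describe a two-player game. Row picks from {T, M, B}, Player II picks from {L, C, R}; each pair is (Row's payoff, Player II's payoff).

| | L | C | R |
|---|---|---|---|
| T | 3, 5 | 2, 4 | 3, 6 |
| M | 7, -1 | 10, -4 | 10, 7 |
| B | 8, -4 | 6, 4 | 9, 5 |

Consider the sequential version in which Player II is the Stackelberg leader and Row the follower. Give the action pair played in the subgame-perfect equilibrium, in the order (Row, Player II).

Solve by backward induction (Player II leads).
- L: BR = B, leader payoff -4.
- C: BR = M, leader payoff -4.
- R: BR = M, leader payoff 7.
Among -4, -4, 7, the best is 7 at R. Subgame-perfect outcome: (M, R) with payoffs (10, 7).

(M, R)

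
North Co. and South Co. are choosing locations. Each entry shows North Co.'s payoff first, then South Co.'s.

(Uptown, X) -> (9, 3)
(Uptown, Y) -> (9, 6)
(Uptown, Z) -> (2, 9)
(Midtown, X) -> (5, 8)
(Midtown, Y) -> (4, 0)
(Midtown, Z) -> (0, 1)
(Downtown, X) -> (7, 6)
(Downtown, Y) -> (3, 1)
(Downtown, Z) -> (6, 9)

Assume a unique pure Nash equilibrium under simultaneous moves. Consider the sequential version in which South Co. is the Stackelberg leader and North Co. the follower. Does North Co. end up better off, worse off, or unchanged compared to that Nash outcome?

unchanged

North Co. best-responds to each possible South Co. move:
- X → North Co. plays Uptown (best of 9, 5, 7); South Co. gets 3.
- Y → North Co. plays Uptown (best of 9, 4, 3); South Co. gets 6.
- Z → North Co. plays Downtown (best of 2, 0, 6); South Co. gets 9.
Maximizing over 3, 6, 9, South Co. chooses Z. Subgame-perfect outcome: (Downtown, Z) with payoffs (6, 9).
Now find the simultaneous Nash equilibrium.
North Co.'s best replies: X→Uptown; Y→Uptown; Z→Downtown.
South Co.'s best replies: Uptown→Z; Midtown→X; Downtown→Z.
The unique mutual best reply is (Downtown, Z), giving (6, 9).
North Co. earns 6 sequentially versus 6 at the Nash outcome: unchanged.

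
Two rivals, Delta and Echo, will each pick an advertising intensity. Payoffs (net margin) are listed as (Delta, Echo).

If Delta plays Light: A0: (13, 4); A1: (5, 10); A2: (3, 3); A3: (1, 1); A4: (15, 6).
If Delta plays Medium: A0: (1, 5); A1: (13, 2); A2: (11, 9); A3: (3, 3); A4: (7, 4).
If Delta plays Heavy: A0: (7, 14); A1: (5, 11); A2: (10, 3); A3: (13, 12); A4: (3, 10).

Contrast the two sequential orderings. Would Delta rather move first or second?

If Delta leads: Echo's best replies are Light→A1, Medium→A2, Heavy→A0; Delta's induced payoffs 5, 11, 7; outcome (Medium, A2), payoffs (11, 9).
If Echo leads: Delta's best replies are A0→Light, A1→Medium, A2→Medium, A3→Heavy, A4→Light; Echo's induced payoffs 4, 2, 9, 12, 6; outcome (Heavy, A3), payoffs (13, 12).
Delta gets 11 moving first and 13 moving second, so Delta prefers to move second.

second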